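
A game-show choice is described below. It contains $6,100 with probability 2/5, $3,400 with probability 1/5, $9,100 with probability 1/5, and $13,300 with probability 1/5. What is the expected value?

$7,600

EV = 2/5 × 6100 + 1/5 × 3400 + 1/5 × 9100 + 1/5 × 13300 = 2440 + 680 + 1820 + 2660 = 7600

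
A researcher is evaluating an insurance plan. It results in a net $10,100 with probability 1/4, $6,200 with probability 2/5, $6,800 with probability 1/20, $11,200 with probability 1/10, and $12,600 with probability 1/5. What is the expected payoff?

$8,985

EV = 1/4 × 10100 + 2/5 × 6200 + 1/20 × 6800 + 1/10 × 11200 + 1/5 × 12600 = 2525 + 2480 + 340 + 1120 + 2520 = 8985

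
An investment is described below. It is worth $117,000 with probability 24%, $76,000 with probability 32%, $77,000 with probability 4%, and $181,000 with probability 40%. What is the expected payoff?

EV = 0.24 × 117000 + 0.32 × 76000 + 0.04 × 77000 + 0.4 × 181000 = 28080 + 24320 + 3080 + 72400 = 127880

$127,880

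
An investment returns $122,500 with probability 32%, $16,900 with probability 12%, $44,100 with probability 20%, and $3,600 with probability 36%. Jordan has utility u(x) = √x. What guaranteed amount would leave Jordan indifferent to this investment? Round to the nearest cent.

E[u] = 0.32·√122500 + 0.12·√16900 + 0.2·√44100 + 0.36·√3600 = 0.32·350 + 0.12·130 + 0.2·210 + 0.36·60 = 191.2
CE = (191.2)² = 36557.44

$36,557.44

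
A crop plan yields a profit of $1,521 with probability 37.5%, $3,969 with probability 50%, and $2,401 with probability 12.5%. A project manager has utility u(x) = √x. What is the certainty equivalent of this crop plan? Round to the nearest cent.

E[u] = 0.375·√1521 + 0.5·√3969 + 0.125·√2401 = 0.375·39 + 0.5·63 + 0.125·49 = 52.25
CE = (52.25)² = 2730.0625

$2,730.06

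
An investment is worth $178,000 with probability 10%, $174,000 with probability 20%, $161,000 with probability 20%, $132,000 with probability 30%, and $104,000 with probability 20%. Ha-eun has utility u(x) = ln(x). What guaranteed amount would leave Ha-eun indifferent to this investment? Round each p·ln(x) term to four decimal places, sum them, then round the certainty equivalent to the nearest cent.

$142,600.17

E[u] = 0.1·ln(178000) + 0.2·ln(174000) + 0.2·ln(161000) + 0.3·ln(132000) + 0.2·ln(104000) = 1.2090 + 2.4134 + 2.3978 + 3.5372 + 2.3104 = 11.8678
CE = e^11.8678 ≈ 142600.17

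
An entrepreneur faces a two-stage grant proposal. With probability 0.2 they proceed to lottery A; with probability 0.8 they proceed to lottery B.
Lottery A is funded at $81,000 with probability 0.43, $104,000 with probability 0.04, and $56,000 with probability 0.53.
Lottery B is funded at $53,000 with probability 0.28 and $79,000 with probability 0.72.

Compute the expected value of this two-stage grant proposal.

EV(A) = 0.43 × 81000 + 0.04 × 104000 + 0.53 × 56000 = 34830 + 4160 + 29680 = 68670
EV(B) = 0.28 × 53000 + 0.72 × 79000 = 14840 + 56880 = 71720
Overall = 0.2 × 68670 + 0.8 × 71720 = 13734 + 57376 = 71110

$71,110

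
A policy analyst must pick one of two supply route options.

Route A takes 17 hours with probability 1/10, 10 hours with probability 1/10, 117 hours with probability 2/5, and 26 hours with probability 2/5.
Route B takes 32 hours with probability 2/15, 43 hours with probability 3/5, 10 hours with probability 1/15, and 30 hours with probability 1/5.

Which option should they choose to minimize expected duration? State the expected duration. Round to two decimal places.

Route A = 1/10 × 17 + 1/10 × 10 + 2/5 × 117 + 2/5 × 26 = 1.7 + 1 + 46.8 + 10.4 = 59.9
Route B = 2/15 × 32 + 3/5 × 43 + 1/15 × 10 + 1/5 × 30 = 4.2667 + 25.8 + 0.6667 + 6 = 36.7333

Route B (36.73 hours)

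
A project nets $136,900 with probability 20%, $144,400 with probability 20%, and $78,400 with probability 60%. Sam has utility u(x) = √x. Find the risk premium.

$2,176

E[u] = 0.2·√136900 + 0.2·√144400 + 0.6·√78400 = 0.2·370 + 0.2·380 + 0.6·280 = 318
CE = (318)² = 101124
Risk premium = EV − CE = 103300 − 101124 = 2176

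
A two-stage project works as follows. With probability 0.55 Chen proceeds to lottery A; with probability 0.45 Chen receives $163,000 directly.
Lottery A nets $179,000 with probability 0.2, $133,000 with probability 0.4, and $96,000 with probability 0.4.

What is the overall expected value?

$143,420

EV(A) = 0.2 × 179000 + 0.4 × 133000 + 0.4 × 96000 = 35800 + 53200 + 38400 = 127400
Branch B: 163000 (certain)
Overall = 0.55 × 127400 + 0.45 × 163000 = 70070 + 73350 = 143420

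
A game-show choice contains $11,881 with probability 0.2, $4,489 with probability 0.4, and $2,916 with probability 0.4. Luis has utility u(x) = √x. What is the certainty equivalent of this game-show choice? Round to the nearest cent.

E[u] = 0.2·√11881 + 0.4·√4489 + 0.4·√2916 = 0.2·109 + 0.4·67 + 0.4·54 = 70.2
CE = (70.2)² = 4928.04

$4,928.04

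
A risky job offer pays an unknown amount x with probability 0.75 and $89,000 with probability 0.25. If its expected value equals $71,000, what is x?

x = $65,000

0.75·x + 0.25·89000 = 71000
0.75·x = 71000 − 22250 = 48750
x = 48750 / 0.75 = 65000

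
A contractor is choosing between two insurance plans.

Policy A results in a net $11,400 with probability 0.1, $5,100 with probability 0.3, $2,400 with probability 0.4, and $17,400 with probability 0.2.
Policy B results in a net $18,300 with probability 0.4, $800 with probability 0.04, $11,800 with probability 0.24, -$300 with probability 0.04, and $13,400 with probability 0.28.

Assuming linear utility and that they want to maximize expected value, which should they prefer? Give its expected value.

Policy A = 0.1 × 11400 + 0.3 × 5100 + 0.4 × 2400 + 0.2 × 17400 = 1140 + 1530 + 960 + 3480 = 7110
Policy B = 0.4 × 18300 + 0.04 × 800 + 0.24 × 11800 + 0.04 × (-300) + 0.28 × 13400 = 7320 + 32 + 2832 − 12 + 3752 = 13924

Policy B ($13,924)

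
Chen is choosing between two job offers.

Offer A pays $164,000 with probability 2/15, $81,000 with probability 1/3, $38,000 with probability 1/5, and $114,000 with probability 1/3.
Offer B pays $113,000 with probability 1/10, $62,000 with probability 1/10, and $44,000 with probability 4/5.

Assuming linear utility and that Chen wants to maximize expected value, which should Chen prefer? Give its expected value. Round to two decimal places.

Offer A = 2/15 × 164000 + 1/3 × 81000 + 1/5 × 38000 + 1/3 × 114000 = 21866.6667 + 27000 + 7600 + 38000 = 94466.6667
Offer B = 1/10 × 113000 + 1/10 × 62000 + 4/5 × 44000 = 11300 + 6200 + 35200 = 52700

Offer A ($94,466.67)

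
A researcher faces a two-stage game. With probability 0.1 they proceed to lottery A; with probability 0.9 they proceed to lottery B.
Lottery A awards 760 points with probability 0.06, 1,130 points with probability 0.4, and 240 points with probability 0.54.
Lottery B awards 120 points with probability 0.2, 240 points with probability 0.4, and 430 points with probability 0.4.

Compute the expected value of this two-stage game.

EV(A) = 0.06 × 760 + 0.4 × 1130 + 0.54 × 240 = 45.6 + 452 + 129.6 = 627.2
EV(B) = 0.2 × 120 + 0.4 × 240 + 0.4 × 430 = 24 + 96 + 172 = 292
Overall = 0.1 × 627.2 + 0.9 × 292 = 62.72 + 262.8 = 325.52

325.52 points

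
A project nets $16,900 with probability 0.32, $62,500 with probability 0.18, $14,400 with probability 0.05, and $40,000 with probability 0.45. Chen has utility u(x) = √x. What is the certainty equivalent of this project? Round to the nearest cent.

E[u] = 0.32·√16900 + 0.18·√62500 + 0.05·√14400 + 0.45·√40000 = 0.32·130 + 0.18·250 + 0.05·120 + 0.45·200 = 182.6
CE = (182.6)² = 33342.76

$33,342.76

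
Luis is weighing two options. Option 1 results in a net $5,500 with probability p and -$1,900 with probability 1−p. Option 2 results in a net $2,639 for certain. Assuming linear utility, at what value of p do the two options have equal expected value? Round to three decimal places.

p·5500 + (1−p)·(-1900) = 2639
7400p − 1900 = 2639
p = (2639 + 1900) / 7400

p = 0.613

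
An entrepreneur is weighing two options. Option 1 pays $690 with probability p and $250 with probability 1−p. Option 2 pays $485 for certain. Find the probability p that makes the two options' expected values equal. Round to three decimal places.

p = 0.534

p·690 + (1−p)·250 = 485
440p + 250 = 485
p = (485 − 250) / 440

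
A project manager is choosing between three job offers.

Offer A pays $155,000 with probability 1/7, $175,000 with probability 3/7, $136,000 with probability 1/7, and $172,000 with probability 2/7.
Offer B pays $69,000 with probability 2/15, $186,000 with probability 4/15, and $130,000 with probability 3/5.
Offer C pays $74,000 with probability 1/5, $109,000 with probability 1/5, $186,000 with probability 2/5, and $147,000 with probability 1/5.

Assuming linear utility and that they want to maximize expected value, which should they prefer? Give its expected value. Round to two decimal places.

Offer A ($165,714.29)

Offer A = 1/7 × 155000 + 3/7 × 175000 + 1/7 × 136000 + 2/7 × 172000 = 22142.8571 + 75000 + 19428.5714 + 49142.8571 = 165714.2857
Offer B = 2/15 × 69000 + 4/15 × 186000 + 3/5 × 130000 = 9200 + 49600 + 78000 = 136800
Offer C = 1/5 × 74000 + 1/5 × 109000 + 2/5 × 186000 + 1/5 × 147000 = 14800 + 21800 + 74400 + 29400 = 140400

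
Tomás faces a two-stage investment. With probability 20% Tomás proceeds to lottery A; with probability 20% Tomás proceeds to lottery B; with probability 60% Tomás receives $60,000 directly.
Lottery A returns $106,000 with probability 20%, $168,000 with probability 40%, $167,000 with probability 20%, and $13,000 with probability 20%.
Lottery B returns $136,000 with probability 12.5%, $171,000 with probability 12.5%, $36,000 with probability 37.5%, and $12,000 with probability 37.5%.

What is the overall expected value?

EV(A) = 0.2 × 106000 + 0.4 × 168000 + 0.2 × 167000 + 0.2 × 13000 = 21200 + 67200 + 33400 + 2600 = 124400
EV(B) = 0.125 × 136000 + 0.125 × 171000 + 0.375 × 36000 + 0.375 × 12000 = 17000 + 21375 + 13500 + 4500 = 56375
Branch C: 60000 (certain)
Overall = 0.2 × 124400 + 0.2 × 56375 + 0.6 × 60000 = 24880 + 11275 + 36000 = 72155

$72,155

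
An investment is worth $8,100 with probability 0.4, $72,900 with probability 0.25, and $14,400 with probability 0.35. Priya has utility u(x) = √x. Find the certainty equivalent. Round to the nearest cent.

E[u] = 0.4·√8100 + 0.25·√72900 + 0.35·√14400 = 0.4·90 + 0.25·270 + 0.35·120 = 145.5
CE = (145.5)² = 21170.25

$21,170.25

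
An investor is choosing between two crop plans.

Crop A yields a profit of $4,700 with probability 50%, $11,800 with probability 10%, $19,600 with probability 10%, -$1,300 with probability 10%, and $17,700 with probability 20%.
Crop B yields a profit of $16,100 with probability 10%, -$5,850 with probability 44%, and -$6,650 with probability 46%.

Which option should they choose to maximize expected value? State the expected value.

Crop A ($8,900)

Crop A = 0.5 × 4700 + 0.1 × 11800 + 0.1 × 19600 + 0.1 × (-1300) + 0.2 × 17700 = 2350 + 1180 + 1960 − 130 + 3540 = 8900
Crop B = 0.1 × 16100 + 0.44 × (-5850) + 0.46 × (-6650) = 1610 − 2574 − 3059 = -4023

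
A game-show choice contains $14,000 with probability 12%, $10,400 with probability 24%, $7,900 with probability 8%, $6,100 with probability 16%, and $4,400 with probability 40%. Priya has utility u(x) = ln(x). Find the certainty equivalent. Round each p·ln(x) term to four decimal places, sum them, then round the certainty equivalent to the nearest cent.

E[u] = 0.12·ln(14000) + 0.24·ln(10400) + 0.08·ln(7900) + 0.16·ln(6100) + 0.4·ln(4400) = 1.1456 + 2.2199 + 0.7180 + 1.3946 + 3.3557 = 8.8338
CE = e^8.8338 ≈ 6862.31

$6,862.31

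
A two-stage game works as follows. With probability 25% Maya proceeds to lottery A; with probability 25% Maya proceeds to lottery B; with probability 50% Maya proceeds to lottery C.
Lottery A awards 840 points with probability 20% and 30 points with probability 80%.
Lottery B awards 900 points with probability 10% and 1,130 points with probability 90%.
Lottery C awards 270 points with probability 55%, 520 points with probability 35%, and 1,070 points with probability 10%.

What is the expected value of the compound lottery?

EV(A) = 0.2 × 840 + 0.8 × 30 = 168 + 24 = 192
EV(B) = 0.1 × 900 + 0.9 × 1130 = 90 + 1017 = 1107
EV(C) = 0.55 × 270 + 0.35 × 520 + 0.1 × 1070 = 148.5 + 182 + 107 = 437.5
Overall = 0.25 × 192 + 0.25 × 1107 + 0.5 × 437.5 = 48 + 276.75 + 218.75 = 543.5

543.5 points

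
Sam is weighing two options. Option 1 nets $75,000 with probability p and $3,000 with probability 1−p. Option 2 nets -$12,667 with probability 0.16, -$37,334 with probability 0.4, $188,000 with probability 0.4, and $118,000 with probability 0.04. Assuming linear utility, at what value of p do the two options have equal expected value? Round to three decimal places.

p = 0.833

EV(Option 2) = 0.16 × (-12667) + 0.4 × (-37334) + 0.4 × 188000 + 0.04 × 118000 = -2026.72 − 14933.6 + 75200 + 4720 = 62959.68
p·75000 + (1−p)·3000 = 62959.68
72000p + 3000 = 62959.68
p = (62959.68 − 3000) / 72000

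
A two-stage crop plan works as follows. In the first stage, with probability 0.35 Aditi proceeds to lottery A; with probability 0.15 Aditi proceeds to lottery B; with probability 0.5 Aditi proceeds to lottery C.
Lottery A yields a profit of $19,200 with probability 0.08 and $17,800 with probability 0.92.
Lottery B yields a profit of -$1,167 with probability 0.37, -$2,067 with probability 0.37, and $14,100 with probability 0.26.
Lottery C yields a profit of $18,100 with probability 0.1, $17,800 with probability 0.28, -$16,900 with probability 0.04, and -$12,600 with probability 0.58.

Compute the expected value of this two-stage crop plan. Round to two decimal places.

EV(A) = 0.08 × 19200 + 0.92 × 17800 = 1536 + 16376 = 17912
EV(B) = 0.37 × (-1167) + 0.37 × (-2067) + 0.26 × 14100 = -431.79 − 764.79 + 3666 = 2469.42
EV(C) = 0.1 × 18100 + 0.28 × 17800 + 0.04 × (-16900) + 0.58 × (-12600) = 1810 + 4984 − 676 − 7308 = -1190
Overall = 0.35 × 17912 + 0.15 × 2469.42 + 0.5 × (-1190) = 6269.2 + 370.413 − 595 = 6044.613

$6,044.61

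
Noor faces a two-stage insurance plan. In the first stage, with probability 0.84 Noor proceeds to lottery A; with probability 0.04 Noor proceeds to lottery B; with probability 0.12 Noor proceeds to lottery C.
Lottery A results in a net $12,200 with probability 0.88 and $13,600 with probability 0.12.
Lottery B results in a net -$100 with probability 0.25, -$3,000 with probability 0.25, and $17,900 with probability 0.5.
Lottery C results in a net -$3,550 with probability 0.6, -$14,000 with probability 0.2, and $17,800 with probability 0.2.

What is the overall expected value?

$10,551.72

EV(A) = 0.88 × 12200 + 0.12 × 13600 = 10736 + 1632 = 12368
EV(B) = 0.25 × (-100) + 0.25 × (-3000) + 0.5 × 17900 = -25 − 750 + 8950 = 8175
EV(C) = 0.6 × (-3550) + 0.2 × (-14000) + 0.2 × 17800 = -2130 − 2800 + 3560 = -1370
Overall = 0.84 × 12368 + 0.04 × 8175 + 0.12 × (-1370) = 10389.12 + 327 − 164.4 = 10551.72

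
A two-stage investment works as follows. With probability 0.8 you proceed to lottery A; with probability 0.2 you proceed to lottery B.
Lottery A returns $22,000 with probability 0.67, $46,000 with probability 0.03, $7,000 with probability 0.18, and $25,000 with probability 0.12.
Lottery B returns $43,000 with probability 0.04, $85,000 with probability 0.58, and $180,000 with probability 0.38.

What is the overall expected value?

EV(A) = 0.67 × 22000 + 0.03 × 46000 + 0.18 × 7000 + 0.12 × 25000 = 14740 + 1380 + 1260 + 3000 = 20380
EV(B) = 0.04 × 43000 + 0.58 × 85000 + 0.38 × 180000 = 1720 + 49300 + 68400 = 119420
Overall = 0.8 × 20380 + 0.2 × 119420 = 16304 + 23884 = 40188

$40,188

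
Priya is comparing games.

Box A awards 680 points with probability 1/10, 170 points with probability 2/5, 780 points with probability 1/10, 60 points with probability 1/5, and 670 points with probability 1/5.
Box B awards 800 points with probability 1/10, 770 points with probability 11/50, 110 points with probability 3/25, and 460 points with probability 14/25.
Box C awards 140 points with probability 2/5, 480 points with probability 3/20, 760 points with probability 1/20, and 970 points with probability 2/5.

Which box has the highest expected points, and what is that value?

Box C (554 points)

Box A = 1/10 × 680 + 2/5 × 170 + 1/10 × 780 + 1/5 × 60 + 1/5 × 670 = 68 + 68 + 78 + 12 + 134 = 360
Box B = 1/10 × 800 + 11/50 × 770 + 3/25 × 110 + 14/25 × 460 = 80 + 169.4 + 13.2 + 257.6 = 520.2
Box C = 2/5 × 140 + 3/20 × 480 + 1/20 × 760 + 2/5 × 970 = 56 + 72 + 38 + 388 = 554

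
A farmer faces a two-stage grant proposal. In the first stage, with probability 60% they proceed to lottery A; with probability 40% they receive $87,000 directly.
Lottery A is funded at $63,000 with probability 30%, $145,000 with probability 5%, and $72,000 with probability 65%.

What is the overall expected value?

$78,570

EV(A) = 0.3 × 63000 + 0.05 × 145000 + 0.65 × 72000 = 18900 + 7250 + 46800 = 72950
Branch B: 87000 (certain)
Overall = 0.6 × 72950 + 0.4 × 87000 = 43770 + 34800 = 78570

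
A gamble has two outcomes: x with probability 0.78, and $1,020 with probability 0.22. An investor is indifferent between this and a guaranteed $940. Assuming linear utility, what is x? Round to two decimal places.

x = $917.44

0.78·x + 0.22·1020 = 940
0.78·x = 940 − 224.4 = 715.6
x = 715.6 / 0.78 = 917.4359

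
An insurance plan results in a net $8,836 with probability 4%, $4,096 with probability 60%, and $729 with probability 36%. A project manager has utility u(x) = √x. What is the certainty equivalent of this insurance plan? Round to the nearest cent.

$2,691.53

E[u] = 0.04·√8836 + 0.6·√4096 + 0.36·√729 = 0.04·94 + 0.6·64 + 0.36·27 = 51.88
CE = (51.88)² = 2691.5344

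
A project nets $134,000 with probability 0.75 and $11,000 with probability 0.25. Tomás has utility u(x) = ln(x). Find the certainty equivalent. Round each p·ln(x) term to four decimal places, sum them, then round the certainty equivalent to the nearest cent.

$71,725.38

E[u] = 0.75·ln(134000) + 0.25·ln(11000) = 8.8542 + 2.3264 = 11.1806
CE = e^11.1806 ≈ 71725.38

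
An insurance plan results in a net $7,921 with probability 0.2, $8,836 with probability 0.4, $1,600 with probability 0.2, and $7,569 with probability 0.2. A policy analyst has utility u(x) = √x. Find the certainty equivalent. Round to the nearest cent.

E[u] = 0.2·√7921 + 0.4·√8836 + 0.2·√1600 + 0.2·√7569 = 0.2·89 + 0.4·94 + 0.2·40 + 0.2·87 = 80.8
CE = (80.8)² = 6528.64

$6,528.64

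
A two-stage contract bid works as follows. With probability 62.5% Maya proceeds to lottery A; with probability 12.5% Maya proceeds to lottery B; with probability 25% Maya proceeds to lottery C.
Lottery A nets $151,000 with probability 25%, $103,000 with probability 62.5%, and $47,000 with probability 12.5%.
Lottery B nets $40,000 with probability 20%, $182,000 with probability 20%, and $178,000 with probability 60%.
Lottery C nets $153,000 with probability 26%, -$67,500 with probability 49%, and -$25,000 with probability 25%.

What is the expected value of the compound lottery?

$86,513.75

EV(A) = 0.25 × 151000 + 0.625 × 103000 + 0.125 × 47000 = 37750 + 64375 + 5875 = 108000
EV(B) = 0.2 × 40000 + 0.2 × 182000 + 0.6 × 178000 = 8000 + 36400 + 106800 = 151200
EV(C) = 0.26 × 153000 + 0.49 × (-67500) + 0.25 × (-25000) = 39780 − 33075 − 6250 = 455
Overall = 0.625 × 108000 + 0.125 × 151200 + 0.25 × 455 = 67500 + 18900 + 113.75 = 86513.75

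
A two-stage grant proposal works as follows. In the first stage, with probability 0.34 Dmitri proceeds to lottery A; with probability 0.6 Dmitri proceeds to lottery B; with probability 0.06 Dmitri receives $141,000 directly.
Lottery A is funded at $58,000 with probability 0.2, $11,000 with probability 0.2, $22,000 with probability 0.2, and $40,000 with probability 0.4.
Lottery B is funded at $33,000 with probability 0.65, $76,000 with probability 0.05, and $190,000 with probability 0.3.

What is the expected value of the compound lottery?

EV(A) = 0.2 × 58000 + 0.2 × 11000 + 0.2 × 22000 + 0.4 × 40000 = 11600 + 2200 + 4400 + 16000 = 34200
EV(B) = 0.65 × 33000 + 0.05 × 76000 + 0.3 × 190000 = 21450 + 3800 + 57000 = 82250
Branch C: 141000 (certain)
Overall = 0.34 × 34200 + 0.6 × 82250 + 0.06 × 141000 = 11628 + 49350 + 8460 = 69438

$69,438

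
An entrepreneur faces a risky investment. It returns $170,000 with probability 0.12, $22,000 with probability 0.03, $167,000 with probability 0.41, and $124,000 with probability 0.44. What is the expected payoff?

EV = 0.12 × 170000 + 0.03 × 22000 + 0.41 × 167000 + 0.44 × 124000 = 20400 + 660 + 68470 + 54560 = 144090

$144,090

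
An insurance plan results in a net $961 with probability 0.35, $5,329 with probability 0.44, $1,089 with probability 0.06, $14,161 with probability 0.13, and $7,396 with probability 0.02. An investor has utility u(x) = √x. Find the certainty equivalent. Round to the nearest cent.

$3,861.38

E[u] = 0.35·√961 + 0.44·√5329 + 0.06·√1089 + 0.13·√14161 + 0.02·√7396 = 0.35·31 + 0.44·73 + 0.06·33 + 0.13·119 + 0.02·86 = 62.14
CE = (62.14)² = 3861.3796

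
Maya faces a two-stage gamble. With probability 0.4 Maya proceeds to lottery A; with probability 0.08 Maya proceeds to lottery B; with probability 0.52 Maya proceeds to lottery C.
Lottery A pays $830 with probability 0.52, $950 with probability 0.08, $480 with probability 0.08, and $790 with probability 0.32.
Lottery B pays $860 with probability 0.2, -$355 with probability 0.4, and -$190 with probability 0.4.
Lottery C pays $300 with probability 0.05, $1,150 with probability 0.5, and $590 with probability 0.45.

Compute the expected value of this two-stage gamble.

$760.70

EV(A) = 0.52 × 830 + 0.08 × 950 + 0.08 × 480 + 0.32 × 790 = 431.6 + 76 + 38.4 + 252.8 = 798.8
EV(B) = 0.2 × 860 + 0.4 × (-355) + 0.4 × (-190) = 172 − 142 − 76 = -46
EV(C) = 0.05 × 300 + 0.5 × 1150 + 0.45 × 590 = 15 + 575 + 265.5 = 855.5
Overall = 0.4 × 798.8 + 0.08 × (-46) + 0.52 × 855.5 = 319.52 − 3.68 + 444.86 = 760.7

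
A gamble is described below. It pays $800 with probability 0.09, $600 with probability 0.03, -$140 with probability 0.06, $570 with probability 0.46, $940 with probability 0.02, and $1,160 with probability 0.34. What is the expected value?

$757

EV = 0.09 × 800 + 0.03 × 600 + 0.06 × (-140) + 0.46 × 570 + 0.02 × 940 + 0.34 × 1160 = 72 + 18 − 8.4 + 262.2 + 18.8 + 394.4 = 757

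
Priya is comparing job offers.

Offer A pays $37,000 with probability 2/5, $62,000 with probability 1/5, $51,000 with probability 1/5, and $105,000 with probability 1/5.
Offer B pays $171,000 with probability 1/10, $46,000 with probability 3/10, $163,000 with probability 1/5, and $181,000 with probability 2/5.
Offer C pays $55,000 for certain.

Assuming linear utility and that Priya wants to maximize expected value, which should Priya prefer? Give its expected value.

Offer A = 2/5 × 37000 + 1/5 × 62000 + 1/5 × 51000 + 1/5 × 105000 = 14800 + 12400 + 10200 + 21000 = 58400
Offer B = 1/10 × 171000 + 3/10 × 46000 + 1/5 × 163000 + 2/5 × 181000 = 17100 + 13800 + 32600 + 72400 = 135900
Offer C: 55000 (certain)

Offer B ($135,900)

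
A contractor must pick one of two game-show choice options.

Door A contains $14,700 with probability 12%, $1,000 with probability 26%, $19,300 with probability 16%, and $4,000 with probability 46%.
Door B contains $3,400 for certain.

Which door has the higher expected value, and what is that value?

Door A = 0.12 × 14700 + 0.26 × 1000 + 0.16 × 19300 + 0.46 × 4000 = 1764 + 260 + 3088 + 1840 = 6952
Door B: 3400 (certain)

Door A ($6,952)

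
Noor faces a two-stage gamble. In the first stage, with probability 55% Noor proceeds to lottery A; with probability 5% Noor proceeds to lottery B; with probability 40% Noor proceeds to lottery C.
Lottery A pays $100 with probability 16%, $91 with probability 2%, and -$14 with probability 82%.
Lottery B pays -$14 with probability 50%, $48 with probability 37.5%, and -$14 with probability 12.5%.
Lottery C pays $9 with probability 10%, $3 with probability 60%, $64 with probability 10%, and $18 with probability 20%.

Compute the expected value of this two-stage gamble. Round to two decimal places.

EV(A) = 0.16 × 100 + 0.02 × 91 + 0.82 × (-14) = 16 + 1.82 − 11.48 = 6.34
EV(B) = 0.5 × (-14) + 0.375 × 48 + 0.125 × (-14) = -7 + 18 − 1.75 = 9.25
EV(C) = 0.1 × 9 + 0.6 × 3 + 0.1 × 64 + 0.2 × 18 = 0.9 + 1.8 + 6.4 + 3.6 = 12.7
Overall = 0.55 × 6.34 + 0.05 × 9.25 + 0.4 × 12.7 = 3.487 + 0.4625 + 5.08 = 9.0295

$9.03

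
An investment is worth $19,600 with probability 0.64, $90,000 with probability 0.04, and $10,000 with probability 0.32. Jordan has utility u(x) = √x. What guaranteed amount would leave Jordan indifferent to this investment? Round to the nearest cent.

E[u] = 0.64·√19600 + 0.04·√90000 + 0.32·√10000 = 0.64·140 + 0.04·300 + 0.32·100 = 133.6
CE = (133.6)² = 17848.96

$17,848.96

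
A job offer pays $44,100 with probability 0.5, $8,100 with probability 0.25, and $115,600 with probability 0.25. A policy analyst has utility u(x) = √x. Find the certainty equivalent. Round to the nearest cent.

E[u] = 0.5·√44100 + 0.25·√8100 + 0.25·√115600 = 0.5·210 + 0.25·90 + 0.25·340 = 212.5
CE = (212.5)² = 45156.25

$45,156.25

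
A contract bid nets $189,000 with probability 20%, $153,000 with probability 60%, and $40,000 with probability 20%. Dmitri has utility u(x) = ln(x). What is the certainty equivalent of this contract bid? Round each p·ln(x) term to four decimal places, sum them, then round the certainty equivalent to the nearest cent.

E[u] = 0.2·ln(189000) + 0.6·ln(153000) + 0.2·ln(40000) = 2.4299 + 7.1629 + 2.1193 = 11.7121
CE = e^11.7121 ≈ 122039.49

$122,039.49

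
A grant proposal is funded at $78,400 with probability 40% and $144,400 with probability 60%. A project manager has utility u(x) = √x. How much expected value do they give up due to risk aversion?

E[u] = 0.4·√78400 + 0.6·√144400 = 0.4·280 + 0.6·380 = 340
CE = (340)² = 115600
Risk premium = EV − CE = 118000 − 115600 = 2400

$2,400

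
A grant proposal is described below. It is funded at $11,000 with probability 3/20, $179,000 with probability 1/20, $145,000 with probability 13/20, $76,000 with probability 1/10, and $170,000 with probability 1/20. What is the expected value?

$120,950

EV = 3/20 × 11000 + 1/20 × 179000 + 13/20 × 145000 + 1/10 × 76000 + 1/20 × 170000 = 1650 + 8950 + 94250 + 7600 + 8500 = 120950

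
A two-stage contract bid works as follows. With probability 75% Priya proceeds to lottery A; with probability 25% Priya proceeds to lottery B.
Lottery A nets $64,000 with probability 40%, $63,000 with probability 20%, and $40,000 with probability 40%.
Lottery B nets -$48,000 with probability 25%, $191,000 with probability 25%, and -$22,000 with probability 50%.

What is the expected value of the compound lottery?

EV(A) = 0.4 × 64000 + 0.2 × 63000 + 0.4 × 40000 = 25600 + 12600 + 16000 = 54200
EV(B) = 0.25 × (-48000) + 0.25 × 191000 + 0.5 × (-22000) = -12000 + 47750 − 11000 = 24750
Overall = 0.75 × 54200 + 0.25 × 24750 = 40650 + 6187.5 = 46837.5

$46,837.50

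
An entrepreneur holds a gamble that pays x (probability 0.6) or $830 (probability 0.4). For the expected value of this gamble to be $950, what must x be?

x = $1,030

0.6·x + 0.4·830 = 950
0.6·x = 950 − 332 = 618
x = 618 / 0.6 = 1030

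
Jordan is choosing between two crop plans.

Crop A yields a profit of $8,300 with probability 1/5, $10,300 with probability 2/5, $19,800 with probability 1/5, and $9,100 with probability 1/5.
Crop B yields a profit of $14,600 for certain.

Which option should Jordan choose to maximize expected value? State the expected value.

Crop A = 1/5 × 8300 + 2/5 × 10300 + 1/5 × 19800 + 1/5 × 9100 = 1660 + 4120 + 3960 + 1820 = 11560
Crop B: 14600 (certain)

Crop B ($14,600)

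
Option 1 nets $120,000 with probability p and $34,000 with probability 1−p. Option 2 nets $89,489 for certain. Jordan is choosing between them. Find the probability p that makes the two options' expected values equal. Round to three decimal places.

p·120000 + (1−p)·34000 = 89489
86000p + 34000 = 89489
p = (89489 − 34000) / 86000

p = 0.645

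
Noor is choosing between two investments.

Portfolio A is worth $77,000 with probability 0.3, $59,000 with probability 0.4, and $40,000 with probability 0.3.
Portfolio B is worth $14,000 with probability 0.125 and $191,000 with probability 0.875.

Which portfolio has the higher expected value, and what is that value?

Portfolio B ($168,875)

Portfolio A = 0.3 × 77000 + 0.4 × 59000 + 0.3 × 40000 = 23100 + 23600 + 12000 = 58700
Portfolio B = 0.125 × 14000 + 0.875 × 191000 = 1750 + 167125 = 168875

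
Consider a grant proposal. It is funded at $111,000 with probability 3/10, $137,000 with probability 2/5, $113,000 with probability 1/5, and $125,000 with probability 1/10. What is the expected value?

$123,200

EV = 3/10 × 111000 + 2/5 × 137000 + 1/5 × 113000 + 1/10 × 125000 = 33300 + 54800 + 22600 + 12500 = 123200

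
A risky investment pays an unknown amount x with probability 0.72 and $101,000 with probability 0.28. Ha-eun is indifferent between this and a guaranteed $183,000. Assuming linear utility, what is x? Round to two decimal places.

x = $214,888.89

0.72·x + 0.28·101000 = 183000
0.72·x = 183000 − 28280 = 154720
x = 154720 / 0.72 = 214888.8889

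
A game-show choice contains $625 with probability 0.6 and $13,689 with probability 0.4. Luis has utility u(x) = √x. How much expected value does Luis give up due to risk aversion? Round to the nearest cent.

$2,031.36

E[u] = 0.6·√625 + 0.4·√13689 = 0.6·25 + 0.4·117 = 61.8
CE = (61.8)² = 3819.24
Risk premium = EV − CE = 5850.6 − 3819.24 = 2031.36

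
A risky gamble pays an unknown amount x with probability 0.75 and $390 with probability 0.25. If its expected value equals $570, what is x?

0.75·x + 0.25·390 = 570
0.75·x = 570 − 97.5 = 472.5
x = 472.5 / 0.75 = 630

x = $630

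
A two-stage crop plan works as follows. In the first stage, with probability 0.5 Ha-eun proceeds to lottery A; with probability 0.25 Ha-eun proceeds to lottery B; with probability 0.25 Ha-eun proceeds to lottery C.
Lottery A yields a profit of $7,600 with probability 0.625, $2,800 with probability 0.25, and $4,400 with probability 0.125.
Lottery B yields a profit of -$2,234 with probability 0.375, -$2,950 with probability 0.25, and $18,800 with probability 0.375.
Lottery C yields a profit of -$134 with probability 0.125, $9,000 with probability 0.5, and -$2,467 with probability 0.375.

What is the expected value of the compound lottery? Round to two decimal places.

EV(A) = 0.625 × 7600 + 0.25 × 2800 + 0.125 × 4400 = 4750 + 700 + 550 = 6000
EV(B) = 0.375 × (-2234) + 0.25 × (-2950) + 0.375 × 18800 = -837.75 − 737.5 + 7050 = 5474.75
EV(C) = 0.125 × (-134) + 0.5 × 9000 + 0.375 × (-2467) = -16.75 + 4500 − 925.125 = 3558.125
Overall = 0.5 × 6000 + 0.25 × 5474.75 + 0.25 × 3558.125 = 3000 + 1368.6875 + 889.53125 = 5258.21875

$5,258.22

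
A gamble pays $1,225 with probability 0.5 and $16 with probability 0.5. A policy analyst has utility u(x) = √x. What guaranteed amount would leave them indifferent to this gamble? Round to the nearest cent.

$380.25

E[u] = 0.5·√1225 + 0.5·√16 = 0.5·35 + 0.5·4 = 19.5
CE = (19.5)² = 380.25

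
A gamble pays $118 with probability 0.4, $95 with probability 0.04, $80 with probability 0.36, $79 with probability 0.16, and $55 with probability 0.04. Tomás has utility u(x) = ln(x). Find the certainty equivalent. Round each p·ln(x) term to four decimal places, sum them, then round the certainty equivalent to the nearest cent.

$92.52

E[u] = 0.4·ln(118) + 0.04·ln(95) + 0.36·ln(80) + 0.16·ln(79) + 0.04·ln(55) = 1.9083 + 0.1822 + 1.5775 + 0.6991 + 0.1603 = 4.5274
CE = e^4.5274 ≈ 92.52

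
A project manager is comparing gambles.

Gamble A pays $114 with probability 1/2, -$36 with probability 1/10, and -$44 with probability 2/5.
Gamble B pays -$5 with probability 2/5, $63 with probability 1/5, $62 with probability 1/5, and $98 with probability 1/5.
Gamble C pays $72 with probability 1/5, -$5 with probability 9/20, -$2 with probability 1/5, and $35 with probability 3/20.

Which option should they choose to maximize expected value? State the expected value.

Gamble B ($42.60)

Gamble A = 1/2 × 114 + 1/10 × (-36) + 2/5 × (-44) = 57 − 3.6 − 17.6 = 35.8
Gamble B = 2/5 × (-5) + 1/5 × 63 + 1/5 × 62 + 1/5 × 98 = -2 + 12.6 + 12.4 + 19.6 = 42.6
Gamble C = 1/5 × 72 + 9/20 × (-5) + 1/5 × (-2) + 3/20 × 35 = 14.4 − 2.25 − 0.4 + 5.25 = 17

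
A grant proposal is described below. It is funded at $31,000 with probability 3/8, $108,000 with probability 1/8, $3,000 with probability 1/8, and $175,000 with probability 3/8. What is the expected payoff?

EV = 3/8 × 31000 + 1/8 × 108000 + 1/8 × 3000 + 3/8 × 175000 = 11625 + 13500 + 375 + 65625 = 91125

$91,125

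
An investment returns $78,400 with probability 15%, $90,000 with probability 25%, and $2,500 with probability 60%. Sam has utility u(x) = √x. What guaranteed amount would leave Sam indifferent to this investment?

$21,609

E[u] = 0.15·√78400 + 0.25·√90000 + 0.6·√2500 = 0.15·280 + 0.25·300 + 0.6·50 = 147
CE = (147)² = 21609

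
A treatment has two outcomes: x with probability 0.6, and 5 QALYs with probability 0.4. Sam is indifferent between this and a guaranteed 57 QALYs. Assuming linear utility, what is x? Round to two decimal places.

0.6·x + 0.4·5 = 57
0.6·x = 57 − 2 = 55
x = 55 / 0.6 = 91.6667

x = 91.67 QALYs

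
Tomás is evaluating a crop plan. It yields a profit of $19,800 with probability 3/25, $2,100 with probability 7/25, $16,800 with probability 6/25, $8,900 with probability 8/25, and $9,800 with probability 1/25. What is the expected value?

$10,236

EV = 3/25 × 19800 + 7/25 × 2100 + 6/25 × 16800 + 8/25 × 8900 + 1/25 × 9800 = 2376 + 588 + 4032 + 2848 + 392 = 10236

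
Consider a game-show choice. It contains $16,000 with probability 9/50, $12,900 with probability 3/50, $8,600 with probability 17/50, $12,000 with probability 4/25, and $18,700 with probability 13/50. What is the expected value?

EV = 9/50 × 16000 + 3/50 × 12900 + 17/50 × 8600 + 4/25 × 12000 + 13/50 × 18700 = 2880 + 774 + 2924 + 1920 + 4862 = 13360

$13,360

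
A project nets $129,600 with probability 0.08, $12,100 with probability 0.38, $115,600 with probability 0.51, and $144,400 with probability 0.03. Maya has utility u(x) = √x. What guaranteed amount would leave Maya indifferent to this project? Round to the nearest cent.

$65,229.16

E[u] = 0.08·√129600 + 0.38·√12100 + 0.51·√115600 + 0.03·√144400 = 0.08·360 + 0.38·110 + 0.51·340 + 0.03·380 = 255.4
CE = (255.4)² = 65229.16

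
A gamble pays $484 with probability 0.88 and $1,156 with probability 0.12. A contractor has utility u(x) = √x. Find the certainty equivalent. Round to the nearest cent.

$549.43

E[u] = 0.88·√484 + 0.12·√1156 = 0.88·22 + 0.12·34 = 23.44
CE = (23.44)² = 549.4336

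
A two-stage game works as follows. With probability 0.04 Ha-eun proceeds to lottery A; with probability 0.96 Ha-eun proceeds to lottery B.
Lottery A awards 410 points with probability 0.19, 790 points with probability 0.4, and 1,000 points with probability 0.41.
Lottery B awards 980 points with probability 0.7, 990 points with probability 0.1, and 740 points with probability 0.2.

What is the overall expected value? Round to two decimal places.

EV(A) = 0.19 × 410 + 0.4 × 790 + 0.41 × 1000 = 77.9 + 316 + 410 = 803.9
EV(B) = 0.7 × 980 + 0.1 × 990 + 0.2 × 740 = 686 + 99 + 148 = 933
Overall = 0.04 × 803.9 + 0.96 × 933 = 32.156 + 895.68 = 927.836

927.84 points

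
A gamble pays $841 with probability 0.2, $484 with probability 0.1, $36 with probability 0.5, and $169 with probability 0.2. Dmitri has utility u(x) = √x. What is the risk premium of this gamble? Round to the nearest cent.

E[u] = 0.2·√841 + 0.1·√484 + 0.5·√36 + 0.2·√169 = 0.2·29 + 0.1·22 + 0.5·6 + 0.2·13 = 13.6
CE = (13.6)² = 184.96
Risk premium = EV − CE = 268.4 − 184.96 = 83.44

$83.44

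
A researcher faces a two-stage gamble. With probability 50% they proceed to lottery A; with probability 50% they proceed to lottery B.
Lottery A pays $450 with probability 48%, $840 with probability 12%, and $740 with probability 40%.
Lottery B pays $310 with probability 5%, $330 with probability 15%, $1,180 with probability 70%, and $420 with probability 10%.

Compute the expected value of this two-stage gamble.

EV(A) = 0.48 × 450 + 0.12 × 840 + 0.4 × 740 = 216 + 100.8 + 296 = 612.8
EV(B) = 0.05 × 310 + 0.15 × 330 + 0.7 × 1180 + 0.1 × 420 = 15.5 + 49.5 + 826 + 42 = 933
Overall = 0.5 × 612.8 + 0.5 × 933 = 306.4 + 466.5 = 772.9

$772.90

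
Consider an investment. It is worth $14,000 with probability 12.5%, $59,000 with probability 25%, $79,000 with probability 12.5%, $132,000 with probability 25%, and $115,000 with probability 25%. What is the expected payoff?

$88,125

EV = 0.125 × 14000 + 0.25 × 59000 + 0.125 × 79000 + 0.25 × 132000 + 0.25 × 115000 = 1750 + 14750 + 9875 + 33000 + 28750 = 88125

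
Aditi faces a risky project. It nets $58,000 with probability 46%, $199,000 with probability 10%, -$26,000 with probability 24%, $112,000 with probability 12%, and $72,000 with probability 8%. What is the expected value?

$59,540

EV = 0.46 × 58000 + 0.1 × 199000 + 0.24 × (-26000) + 0.12 × 112000 + 0.08 × 72000 = 26680 + 19900 − 6240 + 13440 + 5760 = 59540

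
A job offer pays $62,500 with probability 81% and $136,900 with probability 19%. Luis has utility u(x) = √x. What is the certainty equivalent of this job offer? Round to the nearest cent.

$74,419.84

E[u] = 0.81·√62500 + 0.19·√136900 = 0.81·250 + 0.19·370 = 272.8
CE = (272.8)² = 74419.84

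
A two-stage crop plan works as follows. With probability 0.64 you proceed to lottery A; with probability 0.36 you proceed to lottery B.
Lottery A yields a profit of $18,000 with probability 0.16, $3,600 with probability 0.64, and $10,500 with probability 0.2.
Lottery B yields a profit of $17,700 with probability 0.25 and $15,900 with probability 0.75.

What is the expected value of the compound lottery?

EV(A) = 0.16 × 18000 + 0.64 × 3600 + 0.2 × 10500 = 2880 + 2304 + 2100 = 7284
EV(B) = 0.25 × 17700 + 0.75 × 15900 = 4425 + 11925 = 16350
Overall = 0.64 × 7284 + 0.36 × 16350 = 4661.76 + 5886 = 10547.76

$10,547.76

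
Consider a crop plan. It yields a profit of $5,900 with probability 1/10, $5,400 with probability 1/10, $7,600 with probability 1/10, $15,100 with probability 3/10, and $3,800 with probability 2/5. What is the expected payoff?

$7,940

EV = 1/10 × 5900 + 1/10 × 5400 + 1/10 × 7600 + 3/10 × 15100 + 2/5 × 3800 = 590 + 540 + 760 + 4530 + 1520 = 7940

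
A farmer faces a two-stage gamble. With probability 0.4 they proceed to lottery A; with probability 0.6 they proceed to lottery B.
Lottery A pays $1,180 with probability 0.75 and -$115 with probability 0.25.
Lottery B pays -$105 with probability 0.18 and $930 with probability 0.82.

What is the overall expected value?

EV(A) = 0.75 × 1180 + 0.25 × (-115) = 885 − 28.75 = 856.25
EV(B) = 0.18 × (-105) + 0.82 × 930 = -18.9 + 762.6 = 743.7
Overall = 0.4 × 856.25 + 0.6 × 743.7 = 342.5 + 446.22 = 788.72

$788.72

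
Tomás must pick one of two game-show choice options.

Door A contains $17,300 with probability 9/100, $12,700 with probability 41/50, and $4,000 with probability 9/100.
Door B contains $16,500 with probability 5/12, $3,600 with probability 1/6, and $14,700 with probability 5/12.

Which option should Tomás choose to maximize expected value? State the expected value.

Door A = 9/100 × 17300 + 41/50 × 12700 + 9/100 × 4000 = 1557 + 10414 + 360 = 12331
Door B = 5/12 × 16500 + 1/6 × 3600 + 5/12 × 14700 = 6875 + 600 + 6125 = 13600

Door B ($13,600)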